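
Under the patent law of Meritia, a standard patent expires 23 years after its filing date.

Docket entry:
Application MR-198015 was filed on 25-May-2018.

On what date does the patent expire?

Filing date + 23 years → 25 May 2041.

2041-05-25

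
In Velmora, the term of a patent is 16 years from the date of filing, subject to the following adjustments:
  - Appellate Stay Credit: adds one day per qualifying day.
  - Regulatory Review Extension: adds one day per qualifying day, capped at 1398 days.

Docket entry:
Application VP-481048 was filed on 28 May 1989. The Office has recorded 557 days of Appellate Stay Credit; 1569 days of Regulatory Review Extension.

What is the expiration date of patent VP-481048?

October 4, 2010

Base term: filing date + 16 years → 28 May 2005.
Appellate Stay Credit: +557 days → 6 December 2006.
Regulatory Review Extension: 1569 days claimed exceeds the 1398-day cap, so +1398 days → 4 October 2010.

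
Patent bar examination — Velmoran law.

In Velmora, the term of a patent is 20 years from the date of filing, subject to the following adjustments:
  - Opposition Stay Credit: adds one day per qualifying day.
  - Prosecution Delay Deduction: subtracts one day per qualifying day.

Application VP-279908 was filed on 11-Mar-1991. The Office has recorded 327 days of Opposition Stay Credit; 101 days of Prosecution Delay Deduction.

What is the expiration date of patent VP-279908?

Base term: filing date + 20 years → 11 March 2011.
Opposition Stay Credit: +327 days → 1 February 2012.
Prosecution Delay Deduction: −101 days → 23 October 2011.

October 23, 2011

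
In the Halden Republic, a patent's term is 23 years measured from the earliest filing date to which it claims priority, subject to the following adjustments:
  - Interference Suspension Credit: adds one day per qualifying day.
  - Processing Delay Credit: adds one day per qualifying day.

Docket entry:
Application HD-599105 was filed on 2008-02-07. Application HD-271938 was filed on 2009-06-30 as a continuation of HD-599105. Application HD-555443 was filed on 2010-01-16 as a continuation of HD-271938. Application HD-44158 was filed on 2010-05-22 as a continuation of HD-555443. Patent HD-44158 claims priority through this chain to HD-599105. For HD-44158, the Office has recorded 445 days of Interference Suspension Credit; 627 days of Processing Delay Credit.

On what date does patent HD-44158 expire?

January 14, 2034

Earliest priority filing: 7 February 2008.
Base term: 7 February 2008 + 23 years → 7 February 2031.
Interference Suspension Credit: +445 days → 27 April 2032.
Processing Delay Credit: +627 days → 14 January 2034.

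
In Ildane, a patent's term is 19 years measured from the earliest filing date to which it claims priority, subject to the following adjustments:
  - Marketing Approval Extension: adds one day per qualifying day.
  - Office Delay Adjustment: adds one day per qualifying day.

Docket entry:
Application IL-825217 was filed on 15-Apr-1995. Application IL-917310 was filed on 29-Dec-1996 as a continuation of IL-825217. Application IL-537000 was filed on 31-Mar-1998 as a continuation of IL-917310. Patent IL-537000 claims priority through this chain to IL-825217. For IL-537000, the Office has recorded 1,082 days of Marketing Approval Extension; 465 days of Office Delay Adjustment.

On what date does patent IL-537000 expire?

Earliest priority filing: 15 April 1995.
Base term: 15 April 1995 + 19 years → 15 April 2014.
Marketing Approval Extension: +1082 days → 1 April 2017.
Office Delay Adjustment: +465 days → 10 July 2018.

July 10, 2018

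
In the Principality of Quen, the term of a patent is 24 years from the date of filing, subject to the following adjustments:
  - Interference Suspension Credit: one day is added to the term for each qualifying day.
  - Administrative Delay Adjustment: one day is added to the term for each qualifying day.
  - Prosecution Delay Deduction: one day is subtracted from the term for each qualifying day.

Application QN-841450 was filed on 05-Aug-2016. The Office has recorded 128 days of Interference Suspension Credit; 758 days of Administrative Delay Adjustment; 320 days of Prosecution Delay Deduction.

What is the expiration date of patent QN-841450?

February 22, 2042

Base term: filing date + 24 years → 5 August 2040.
Interference Suspension Credit: +128 days → 11 December 2040.
Administrative Delay Adjustment: +758 days → 8 January 2043.
Prosecution Delay Deduction: −320 days → 22 February 2042.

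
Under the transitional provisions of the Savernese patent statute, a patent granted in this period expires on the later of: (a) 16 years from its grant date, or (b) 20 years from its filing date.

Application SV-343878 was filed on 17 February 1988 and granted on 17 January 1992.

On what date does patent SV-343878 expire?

February 17, 2008

(a) grant + 16 years → 17 January 2008.
(b) filing + 20 years → 17 February 2008.
Later of the two: 17 February 2008.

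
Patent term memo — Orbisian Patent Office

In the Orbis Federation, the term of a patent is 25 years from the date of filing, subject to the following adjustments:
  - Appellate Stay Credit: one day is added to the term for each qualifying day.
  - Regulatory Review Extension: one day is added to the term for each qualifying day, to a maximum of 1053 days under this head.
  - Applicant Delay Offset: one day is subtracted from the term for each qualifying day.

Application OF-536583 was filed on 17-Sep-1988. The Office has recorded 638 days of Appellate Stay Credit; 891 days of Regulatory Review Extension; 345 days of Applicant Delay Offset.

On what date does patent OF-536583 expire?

December 14, 2016

Base term: filing date + 25 years → 17 September 2013.
Appellate Stay Credit: +638 days → 17 June 2015.
Regulatory Review Extension: 891 days (within the 1053-day cap) → +891 days → 24 November 2017.
Applicant Delay Offset: −345 days → 14 December 2016.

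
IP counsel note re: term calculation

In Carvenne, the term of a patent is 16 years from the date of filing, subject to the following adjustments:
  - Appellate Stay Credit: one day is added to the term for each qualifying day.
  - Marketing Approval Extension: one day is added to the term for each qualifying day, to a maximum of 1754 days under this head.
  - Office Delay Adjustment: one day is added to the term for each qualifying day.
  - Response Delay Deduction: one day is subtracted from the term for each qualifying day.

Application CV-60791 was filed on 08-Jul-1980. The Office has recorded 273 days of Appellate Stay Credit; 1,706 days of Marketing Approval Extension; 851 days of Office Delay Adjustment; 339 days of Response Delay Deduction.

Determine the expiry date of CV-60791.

Base term: filing date + 16 years → 8 July 1996.
Appellate Stay Credit: +273 days → 7 April 1997.
Marketing Approval Extension: 1706 days (within the 1754-day cap) → +1706 days → 8 December 2001.
Office Delay Adjustment: +851 days → 7 April 2004.
Response Delay Deduction: −339 days → 4 May 2003.

May 4, 2003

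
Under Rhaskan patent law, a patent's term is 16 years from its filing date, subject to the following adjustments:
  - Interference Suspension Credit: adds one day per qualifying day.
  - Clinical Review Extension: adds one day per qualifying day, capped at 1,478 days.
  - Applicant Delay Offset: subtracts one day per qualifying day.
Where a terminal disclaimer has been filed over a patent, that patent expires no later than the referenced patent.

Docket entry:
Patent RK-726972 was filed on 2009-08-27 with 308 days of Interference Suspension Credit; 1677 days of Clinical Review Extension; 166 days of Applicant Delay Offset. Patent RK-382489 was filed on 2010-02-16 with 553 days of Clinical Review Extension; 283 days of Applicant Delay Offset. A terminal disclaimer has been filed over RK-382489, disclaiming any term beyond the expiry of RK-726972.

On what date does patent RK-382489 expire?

November 13, 2026

Natural term of RK-382489:
  Base: filing + 16 years → 16 February 2026.
  Clinical Review Extension: 553 days (within the 1478-day cap) → +553 days → 23 August 2027.
  Applicant Delay Offset: −283 days → 13 November 2026.
Expiry of referenced patent RK-726972:
  Base: filing + 16 years → 27 August 2025.
  Interference Suspension Credit: +308 days → 1 July 2026.
  Clinical Review Extension: 1677 days claimed exceeds the 1478-day cap, so +1478 days → 18 July 2030.
  Applicant Delay Offset: −166 days → 2 February 2030.
Terminal disclaimer: RK-382489 expires on the earlier of 13 November 2026 and 2 February 2030.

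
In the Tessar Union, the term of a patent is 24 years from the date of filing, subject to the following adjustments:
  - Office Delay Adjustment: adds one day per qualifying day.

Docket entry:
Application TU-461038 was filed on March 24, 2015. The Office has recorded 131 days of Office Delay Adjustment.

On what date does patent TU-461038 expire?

August 2, 2039

Base term: filing date + 24 years → 24 March 2039.
Office Delay Adjustment: +131 days → 2 August 2039.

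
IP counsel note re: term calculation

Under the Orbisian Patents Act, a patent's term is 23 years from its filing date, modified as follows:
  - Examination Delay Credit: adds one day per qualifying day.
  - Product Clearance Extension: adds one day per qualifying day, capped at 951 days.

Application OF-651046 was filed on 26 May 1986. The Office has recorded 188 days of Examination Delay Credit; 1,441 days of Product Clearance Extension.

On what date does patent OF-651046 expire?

2012-07-08

Base term: filing date + 23 years → 26 May 2009.
Examination Delay Credit: +188 days → 30 November 2009.
Product Clearance Extension: 1441 days claimed exceeds the 951-day cap, so +951 days → 8 July 2012.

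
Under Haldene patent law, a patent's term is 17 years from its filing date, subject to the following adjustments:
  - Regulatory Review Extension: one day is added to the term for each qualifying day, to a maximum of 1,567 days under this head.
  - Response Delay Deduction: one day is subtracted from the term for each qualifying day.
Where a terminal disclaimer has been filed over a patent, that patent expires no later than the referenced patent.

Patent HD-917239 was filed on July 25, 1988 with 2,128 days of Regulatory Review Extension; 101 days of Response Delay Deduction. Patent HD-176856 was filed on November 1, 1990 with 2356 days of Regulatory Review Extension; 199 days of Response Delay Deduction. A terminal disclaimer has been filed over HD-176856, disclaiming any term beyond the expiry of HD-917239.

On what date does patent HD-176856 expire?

2009-07-30

Natural term of HD-176856:
  Base: filing + 17 years → 1 November 2007.
  Regulatory Review Extension: 2356 days claimed exceeds the 1567-day cap, so +1567 days → 15 February 2012.
  Response Delay Deduction: −199 days → 31 July 2011.
Expiry of referenced patent HD-917239:
  Base: filing + 17 years → 25 July 2005.
  Regulatory Review Extension: 2128 days claimed exceeds the 1567-day cap, so +1567 days → 8 November 2009.
  Response Delay Deduction: −101 days → 30 July 2009.
Terminal disclaimer: HD-176856 expires on the earlier of 31 July 2011 and 30 July 2009.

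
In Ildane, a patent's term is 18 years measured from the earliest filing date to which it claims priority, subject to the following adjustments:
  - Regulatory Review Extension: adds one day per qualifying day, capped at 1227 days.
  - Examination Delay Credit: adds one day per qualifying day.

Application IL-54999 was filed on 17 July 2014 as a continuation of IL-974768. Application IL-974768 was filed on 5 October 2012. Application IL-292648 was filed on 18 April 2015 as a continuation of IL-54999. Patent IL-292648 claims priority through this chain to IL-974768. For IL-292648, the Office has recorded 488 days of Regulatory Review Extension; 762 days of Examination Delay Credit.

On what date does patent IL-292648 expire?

2034-03-08

Earliest priority filing: 5 October 2012.
Base term: 5 October 2012 + 18 years → 5 October 2030.
Regulatory Review Extension: 488 days (within the 1227-day cap) → +488 days → 5 February 2032.
Examination Delay Credit: +762 days → 8 March 2034.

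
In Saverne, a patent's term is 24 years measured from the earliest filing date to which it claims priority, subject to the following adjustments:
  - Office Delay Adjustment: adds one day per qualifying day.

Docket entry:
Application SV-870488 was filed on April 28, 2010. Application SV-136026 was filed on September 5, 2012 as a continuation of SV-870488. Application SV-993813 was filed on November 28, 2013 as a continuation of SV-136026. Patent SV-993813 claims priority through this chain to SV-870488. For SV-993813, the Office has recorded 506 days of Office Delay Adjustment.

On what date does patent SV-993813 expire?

2035-09-16

Earliest priority filing: 28 April 2010.
Base term: 28 April 2010 + 24 years → 28 April 2034.
Office Delay Adjustment: +506 days → 16 September 2035.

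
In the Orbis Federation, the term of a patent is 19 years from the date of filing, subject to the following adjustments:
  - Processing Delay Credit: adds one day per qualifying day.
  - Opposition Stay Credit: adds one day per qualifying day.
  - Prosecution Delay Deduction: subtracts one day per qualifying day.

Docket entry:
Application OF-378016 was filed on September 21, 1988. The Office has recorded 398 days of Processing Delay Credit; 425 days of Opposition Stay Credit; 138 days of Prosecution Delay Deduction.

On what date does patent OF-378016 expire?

Base term: filing date + 19 years → 21 September 2007.
Processing Delay Credit: +398 days → 23 October 2008.
Opposition Stay Credit: +425 days → 22 December 2009.
Prosecution Delay Deduction: −138 days → 6 August 2009.

2009-08-06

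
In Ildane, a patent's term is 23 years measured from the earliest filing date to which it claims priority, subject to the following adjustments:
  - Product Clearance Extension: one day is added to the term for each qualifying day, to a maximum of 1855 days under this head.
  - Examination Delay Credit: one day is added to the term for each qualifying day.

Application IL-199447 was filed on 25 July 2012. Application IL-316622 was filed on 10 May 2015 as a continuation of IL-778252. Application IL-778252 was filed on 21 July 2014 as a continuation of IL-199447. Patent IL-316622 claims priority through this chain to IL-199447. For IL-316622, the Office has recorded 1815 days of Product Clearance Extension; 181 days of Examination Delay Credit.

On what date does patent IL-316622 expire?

Earliest priority filing: 25 July 2012.
Base term: 25 July 2012 + 23 years → 25 July 2035.
Product Clearance Extension: 1815 days (within the 1855-day cap) → +1815 days → 13 July 2040.
Examination Delay Credit: +181 days → 10 January 2041.

January 10, 2041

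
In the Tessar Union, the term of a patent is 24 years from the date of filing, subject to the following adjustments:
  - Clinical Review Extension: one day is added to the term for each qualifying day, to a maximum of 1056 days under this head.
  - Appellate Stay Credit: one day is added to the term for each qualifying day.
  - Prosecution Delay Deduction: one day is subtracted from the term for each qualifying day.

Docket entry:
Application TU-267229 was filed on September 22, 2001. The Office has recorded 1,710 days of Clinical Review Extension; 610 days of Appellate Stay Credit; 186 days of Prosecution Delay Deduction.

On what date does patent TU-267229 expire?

Base term: filing date + 24 years → 22 September 2025.
Clinical Review Extension: 1710 days claimed exceeds the 1056-day cap, so +1056 days → 13 August 2028.
Appellate Stay Credit: +610 days → 15 April 2030.
Prosecution Delay Deduction: −186 days → 11 October 2029.

October 11, 2029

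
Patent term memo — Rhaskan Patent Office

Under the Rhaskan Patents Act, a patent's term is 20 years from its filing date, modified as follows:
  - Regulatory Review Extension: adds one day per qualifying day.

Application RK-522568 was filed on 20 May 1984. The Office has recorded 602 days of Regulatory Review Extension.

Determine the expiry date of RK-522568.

Base term: filing date + 20 years → 20 May 2004.
Regulatory Review Extension: +602 days → 12 January 2006.

January 12, 2006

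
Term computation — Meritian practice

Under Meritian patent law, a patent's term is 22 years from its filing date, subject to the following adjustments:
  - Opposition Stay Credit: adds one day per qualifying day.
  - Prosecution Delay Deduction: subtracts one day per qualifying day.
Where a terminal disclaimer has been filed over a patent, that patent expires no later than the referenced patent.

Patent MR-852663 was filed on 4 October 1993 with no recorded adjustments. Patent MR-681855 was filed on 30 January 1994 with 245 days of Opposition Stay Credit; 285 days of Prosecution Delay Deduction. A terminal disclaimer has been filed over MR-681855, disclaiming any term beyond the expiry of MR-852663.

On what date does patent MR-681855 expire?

October 4, 2015

Natural term of MR-681855:
  Base: filing + 22 years → 30 January 2016.
  Opposition Stay Credit: +245 days → 1 October 2016.
  Prosecution Delay Deduction: −285 days → 21 December 2015.
Expiry of referenced patent MR-852663:
  Base: filing + 22 years → 4 October 2015.
Terminal disclaimer: MR-681855 expires on the earlier of 21 December 2015 and 4 October 2015.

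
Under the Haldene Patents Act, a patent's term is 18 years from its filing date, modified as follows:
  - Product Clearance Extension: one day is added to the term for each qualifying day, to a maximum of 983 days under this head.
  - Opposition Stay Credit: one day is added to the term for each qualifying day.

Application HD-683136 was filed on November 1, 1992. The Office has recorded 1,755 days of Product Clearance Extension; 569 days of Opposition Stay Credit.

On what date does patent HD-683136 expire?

2015-01-31

Base term: filing date + 18 years → 1 November 2010.
Product Clearance Extension: 1755 days claimed exceeds the 983-day cap, so +983 days → 11 July 2013.
Opposition Stay Credit: +569 days → 31 January 2015.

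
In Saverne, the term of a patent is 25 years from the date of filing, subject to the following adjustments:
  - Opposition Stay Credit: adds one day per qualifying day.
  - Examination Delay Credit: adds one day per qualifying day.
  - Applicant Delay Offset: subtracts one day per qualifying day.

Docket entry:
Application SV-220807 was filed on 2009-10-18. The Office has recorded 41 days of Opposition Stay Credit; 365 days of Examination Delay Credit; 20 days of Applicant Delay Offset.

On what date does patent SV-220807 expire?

November 8, 2035

Base term: filing date + 25 years → 18 October 2034.
Opposition Stay Credit: +41 days → 28 November 2034.
Examination Delay Credit: +365 days → 28 November 2035.
Applicant Delay Offset: −20 days → 8 November 2035.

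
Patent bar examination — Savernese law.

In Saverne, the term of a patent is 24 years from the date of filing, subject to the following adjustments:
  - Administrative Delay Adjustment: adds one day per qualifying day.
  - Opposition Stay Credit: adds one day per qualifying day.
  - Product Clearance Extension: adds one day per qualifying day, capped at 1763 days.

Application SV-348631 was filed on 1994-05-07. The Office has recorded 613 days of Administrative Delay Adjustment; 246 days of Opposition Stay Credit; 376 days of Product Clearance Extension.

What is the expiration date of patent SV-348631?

Base term: filing date + 24 years → 7 May 2018.
Administrative Delay Adjustment: +613 days → 10 January 2020.
Opposition Stay Credit: +246 days → 12 September 2020.
Product Clearance Extension: 376 days (within the 1763-day cap) → +376 days → 23 September 2021.

2021-09-23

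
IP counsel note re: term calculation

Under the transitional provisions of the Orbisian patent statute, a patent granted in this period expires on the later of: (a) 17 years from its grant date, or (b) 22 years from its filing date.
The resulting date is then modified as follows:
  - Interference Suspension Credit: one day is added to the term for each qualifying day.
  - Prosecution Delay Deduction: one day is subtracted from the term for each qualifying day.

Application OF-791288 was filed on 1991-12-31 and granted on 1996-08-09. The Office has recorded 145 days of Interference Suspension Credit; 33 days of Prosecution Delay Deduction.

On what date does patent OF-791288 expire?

(a) grant + 17 years → 9 August 2013.
(b) filing + 22 years → 31 December 2013.
Later of the two: 31 December 2013.
Interference Suspension Credit: +145 days → 25 May 2014.
Prosecution Delay Deduction: −33 days → 22 April 2014.

April 22, 2014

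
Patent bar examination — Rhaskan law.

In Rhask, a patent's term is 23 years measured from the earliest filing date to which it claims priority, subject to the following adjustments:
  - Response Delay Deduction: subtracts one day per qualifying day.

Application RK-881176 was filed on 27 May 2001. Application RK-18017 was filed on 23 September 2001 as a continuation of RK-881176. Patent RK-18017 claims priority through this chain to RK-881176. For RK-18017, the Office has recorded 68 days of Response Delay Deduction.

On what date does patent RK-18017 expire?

2024-03-20

Earliest priority filing: 27 May 2001.
Base term: 27 May 2001 + 23 years → 27 May 2024.
Response Delay Deduction: −68 days → 20 March 2024.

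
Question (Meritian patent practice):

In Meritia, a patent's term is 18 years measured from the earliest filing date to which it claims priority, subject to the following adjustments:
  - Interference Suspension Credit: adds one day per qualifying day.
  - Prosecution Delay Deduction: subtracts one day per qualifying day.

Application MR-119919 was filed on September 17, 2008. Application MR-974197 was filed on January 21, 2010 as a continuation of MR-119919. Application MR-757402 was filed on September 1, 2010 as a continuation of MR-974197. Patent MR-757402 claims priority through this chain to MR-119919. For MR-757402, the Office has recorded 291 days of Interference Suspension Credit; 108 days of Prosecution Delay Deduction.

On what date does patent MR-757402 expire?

Earliest priority filing: 17 September 2008.
Base term: 17 September 2008 + 18 years → 17 September 2026.
Interference Suspension Credit: +291 days → 5 July 2027.
Prosecution Delay Deduction: −108 days → 19 March 2027.

March 19, 2027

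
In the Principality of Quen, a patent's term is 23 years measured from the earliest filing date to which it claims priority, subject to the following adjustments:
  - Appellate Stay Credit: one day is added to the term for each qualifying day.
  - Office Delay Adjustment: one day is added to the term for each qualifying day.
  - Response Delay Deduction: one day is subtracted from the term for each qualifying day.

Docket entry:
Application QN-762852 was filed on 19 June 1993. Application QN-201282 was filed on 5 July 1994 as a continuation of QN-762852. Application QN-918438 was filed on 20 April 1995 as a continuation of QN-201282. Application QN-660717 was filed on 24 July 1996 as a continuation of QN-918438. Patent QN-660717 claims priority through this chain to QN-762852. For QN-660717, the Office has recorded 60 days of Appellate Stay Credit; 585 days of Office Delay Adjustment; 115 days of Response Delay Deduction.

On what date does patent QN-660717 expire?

Earliest priority filing: 19 June 1993.
Base term: 19 June 1993 + 23 years → 19 June 2016.
Appellate Stay Credit: +60 days → 18 August 2016.
Office Delay Adjustment: +585 days → 26 March 2018.
Response Delay Deduction: −115 days → 1 December 2017.

December 1, 2017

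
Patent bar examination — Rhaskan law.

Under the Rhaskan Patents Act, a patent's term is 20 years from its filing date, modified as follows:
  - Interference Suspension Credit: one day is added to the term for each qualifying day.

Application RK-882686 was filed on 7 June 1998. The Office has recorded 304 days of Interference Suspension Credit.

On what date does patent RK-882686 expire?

Base term: filing date + 20 years → 7 June 2018.
Interference Suspension Credit: +304 days → 7 April 2019.

April 7, 2019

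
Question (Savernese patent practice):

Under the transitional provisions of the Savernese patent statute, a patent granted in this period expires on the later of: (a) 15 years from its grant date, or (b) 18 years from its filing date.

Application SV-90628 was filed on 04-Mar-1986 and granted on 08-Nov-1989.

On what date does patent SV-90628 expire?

(a) grant + 15 years → 8 November 2004.
(b) filing + 18 years → 4 March 2004.
Later of the two: 8 November 2004.

November 8, 2004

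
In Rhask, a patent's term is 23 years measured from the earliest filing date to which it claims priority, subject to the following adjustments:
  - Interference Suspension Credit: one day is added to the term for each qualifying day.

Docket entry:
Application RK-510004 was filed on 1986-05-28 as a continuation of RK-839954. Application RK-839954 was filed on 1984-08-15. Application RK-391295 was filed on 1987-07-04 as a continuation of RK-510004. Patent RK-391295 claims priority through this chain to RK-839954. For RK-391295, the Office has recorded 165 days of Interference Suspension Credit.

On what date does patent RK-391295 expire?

January 27, 2008

Earliest priority filing: 15 August 1984.
Base term: 15 August 1984 + 23 years → 15 August 2007.
Interference Suspension Credit: +165 days → 27 January 2008.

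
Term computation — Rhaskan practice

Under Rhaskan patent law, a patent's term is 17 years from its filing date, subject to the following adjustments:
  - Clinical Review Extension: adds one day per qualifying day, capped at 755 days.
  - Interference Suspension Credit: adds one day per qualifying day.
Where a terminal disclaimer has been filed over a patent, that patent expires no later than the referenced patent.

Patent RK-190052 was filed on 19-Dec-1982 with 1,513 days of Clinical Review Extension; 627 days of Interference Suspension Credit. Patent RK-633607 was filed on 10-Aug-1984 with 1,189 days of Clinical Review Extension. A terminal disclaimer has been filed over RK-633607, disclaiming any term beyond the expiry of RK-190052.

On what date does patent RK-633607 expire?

Natural term of RK-633607:
  Base: filing + 17 years → 10 August 2001.
  Clinical Review Extension: 1189 days claimed exceeds the 755-day cap, so +755 days → 4 September 2003.
Expiry of referenced patent RK-190052:
  Base: filing + 17 years → 19 December 1999.
  Clinical Review Extension: 1513 days claimed exceeds the 755-day cap, so +755 days → 12 January 2002.
  Interference Suspension Credit: +627 days → 1 October 2003.
Terminal disclaimer: RK-633607 expires on the earlier of 4 September 2003 and 1 October 2003.

September 4, 2003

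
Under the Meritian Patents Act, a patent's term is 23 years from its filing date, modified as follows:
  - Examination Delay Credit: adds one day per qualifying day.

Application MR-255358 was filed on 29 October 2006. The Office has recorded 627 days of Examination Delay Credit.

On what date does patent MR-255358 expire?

July 18, 2031

Base term: filing date + 23 years → 29 October 2029.
Examination Delay Credit: +627 days → 18 July 2031.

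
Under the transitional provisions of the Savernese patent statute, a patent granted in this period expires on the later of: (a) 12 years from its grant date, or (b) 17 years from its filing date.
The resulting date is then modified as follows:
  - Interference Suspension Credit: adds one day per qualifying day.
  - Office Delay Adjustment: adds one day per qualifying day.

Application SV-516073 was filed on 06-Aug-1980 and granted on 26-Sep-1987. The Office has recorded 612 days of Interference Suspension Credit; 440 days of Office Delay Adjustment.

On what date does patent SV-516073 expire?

(a) grant + 12 years → 26 September 1999.
(b) filing + 17 years → 6 August 1997.
Later of the two: 26 September 1999.
Interference Suspension Credit: +612 days → 30 May 2001.
Office Delay Adjustment: +440 days → 13 August 2002.

2002-08-13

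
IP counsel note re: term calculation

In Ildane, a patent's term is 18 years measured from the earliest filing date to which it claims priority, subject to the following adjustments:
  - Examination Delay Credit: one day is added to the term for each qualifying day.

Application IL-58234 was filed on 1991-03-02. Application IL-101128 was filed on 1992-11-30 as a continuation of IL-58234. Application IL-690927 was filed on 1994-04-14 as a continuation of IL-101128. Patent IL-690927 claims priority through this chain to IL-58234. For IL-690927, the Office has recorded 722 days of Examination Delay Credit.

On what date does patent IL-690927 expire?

Earliest priority filing: 2 March 1991.
Base term: 2 March 1991 + 18 years → 2 March 2009.
Examination Delay Credit: +722 days → 22 February 2011.

2011-02-22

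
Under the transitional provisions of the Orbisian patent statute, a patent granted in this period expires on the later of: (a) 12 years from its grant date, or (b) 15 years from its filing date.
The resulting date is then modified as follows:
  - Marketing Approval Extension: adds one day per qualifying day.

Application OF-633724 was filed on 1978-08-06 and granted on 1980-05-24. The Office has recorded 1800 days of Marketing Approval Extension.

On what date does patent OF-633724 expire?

(a) grant + 12 years → 24 May 1992.
(b) filing + 15 years → 6 August 1993.
Later of the two: 6 August 1993.
Marketing Approval Extension: +1800 days → 11 July 1998.

1998-07-11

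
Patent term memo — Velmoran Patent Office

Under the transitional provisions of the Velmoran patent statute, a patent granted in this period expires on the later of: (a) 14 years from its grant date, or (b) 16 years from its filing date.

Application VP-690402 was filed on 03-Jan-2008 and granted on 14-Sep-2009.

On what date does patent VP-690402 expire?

January 3, 2024

(a) grant + 14 years → 14 September 2023.
(b) filing + 16 years → 3 January 2024.
Later of the two: 3 January 2024.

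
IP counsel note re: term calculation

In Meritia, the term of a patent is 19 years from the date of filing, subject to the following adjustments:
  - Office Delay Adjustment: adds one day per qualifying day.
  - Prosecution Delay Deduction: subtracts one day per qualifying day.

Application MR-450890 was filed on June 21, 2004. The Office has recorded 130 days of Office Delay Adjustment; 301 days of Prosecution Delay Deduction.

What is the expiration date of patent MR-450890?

Base term: filing date + 19 years → 21 June 2023.
Office Delay Adjustment: +130 days → 29 October 2023.
Prosecution Delay Deduction: −301 days → 1 January 2023.

January 1, 2023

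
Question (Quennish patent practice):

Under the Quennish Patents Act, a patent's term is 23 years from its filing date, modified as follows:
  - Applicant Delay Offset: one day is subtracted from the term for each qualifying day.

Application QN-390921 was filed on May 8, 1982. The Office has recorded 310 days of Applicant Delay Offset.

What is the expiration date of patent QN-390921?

Base term: filing date + 23 years → 8 May 2005.
Applicant Delay Offset: −310 days → 2 July 2004.

July 2, 2004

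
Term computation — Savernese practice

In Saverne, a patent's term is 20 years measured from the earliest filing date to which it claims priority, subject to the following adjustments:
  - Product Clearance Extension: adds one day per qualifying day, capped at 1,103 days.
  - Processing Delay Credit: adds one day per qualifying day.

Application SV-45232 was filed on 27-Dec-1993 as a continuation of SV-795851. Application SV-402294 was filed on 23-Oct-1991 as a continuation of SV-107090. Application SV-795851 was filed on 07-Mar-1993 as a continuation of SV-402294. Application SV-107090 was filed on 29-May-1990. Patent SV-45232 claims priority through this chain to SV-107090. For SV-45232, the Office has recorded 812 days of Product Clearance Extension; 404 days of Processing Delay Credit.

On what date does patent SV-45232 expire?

Earliest priority filing: 29 May 1990.
Base term: 29 May 1990 + 20 years → 29 May 2010.
Product Clearance Extension: 812 days (within the 1103-day cap) → +812 days → 18 August 2012.
Processing Delay Credit: +404 days → 26 September 2013.

2013-09-26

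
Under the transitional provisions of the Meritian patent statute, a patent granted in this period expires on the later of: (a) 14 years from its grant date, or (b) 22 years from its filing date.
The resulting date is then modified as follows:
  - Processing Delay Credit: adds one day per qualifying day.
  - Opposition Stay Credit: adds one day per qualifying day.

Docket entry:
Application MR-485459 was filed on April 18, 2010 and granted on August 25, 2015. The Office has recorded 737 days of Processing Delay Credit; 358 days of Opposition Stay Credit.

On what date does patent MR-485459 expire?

(a) grant + 14 years → 25 August 2029.
(b) filing + 22 years → 18 April 2032.
Later of the two: 18 April 2032.
Processing Delay Credit: +737 days → 25 April 2034.
Opposition Stay Credit: +358 days → 18 April 2035.

April 18, 2035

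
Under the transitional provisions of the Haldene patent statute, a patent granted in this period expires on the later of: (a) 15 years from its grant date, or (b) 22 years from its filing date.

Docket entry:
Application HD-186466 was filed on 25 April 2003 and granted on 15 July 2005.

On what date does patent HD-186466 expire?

2025-04-25

(a) grant + 15 years → 15 July 2020.
(b) filing + 22 years → 25 April 2025.
Later of the two: 25 April 2025.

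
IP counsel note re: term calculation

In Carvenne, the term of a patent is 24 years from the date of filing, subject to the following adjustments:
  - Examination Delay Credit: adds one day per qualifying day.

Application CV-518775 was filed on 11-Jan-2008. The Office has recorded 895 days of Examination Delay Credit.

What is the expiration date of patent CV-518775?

June 24, 2034

Base term: filing date + 24 years → 11 January 2032.
Examination Delay Credit: +895 days → 24 June 2034.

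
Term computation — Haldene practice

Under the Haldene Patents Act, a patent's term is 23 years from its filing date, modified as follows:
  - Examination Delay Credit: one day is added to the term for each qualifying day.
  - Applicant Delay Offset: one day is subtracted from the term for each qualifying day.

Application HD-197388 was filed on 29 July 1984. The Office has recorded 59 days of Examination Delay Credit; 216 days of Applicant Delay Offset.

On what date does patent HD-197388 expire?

2007-02-22

Base term: filing date + 23 years → 29 July 2007.
Examination Delay Credit: +59 days → 26 September 2007.
Applicant Delay Offset: −216 days → 22 February 2007.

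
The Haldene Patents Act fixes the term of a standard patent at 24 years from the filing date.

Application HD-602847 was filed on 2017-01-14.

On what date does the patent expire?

Filing date + 24 years → 14 January 2041.

January 14, 2041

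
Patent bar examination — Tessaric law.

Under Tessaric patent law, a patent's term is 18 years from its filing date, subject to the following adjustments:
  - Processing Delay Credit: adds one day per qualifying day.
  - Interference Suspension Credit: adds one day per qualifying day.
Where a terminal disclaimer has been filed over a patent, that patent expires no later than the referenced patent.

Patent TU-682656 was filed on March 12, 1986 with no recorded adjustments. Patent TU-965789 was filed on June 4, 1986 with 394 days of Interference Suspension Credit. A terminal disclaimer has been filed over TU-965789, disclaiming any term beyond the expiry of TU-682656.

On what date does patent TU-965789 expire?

March 12, 2004

Natural term of TU-965789:
  Base: filing + 18 years → 4 June 2004.
  Interference Suspension Credit: +394 days → 3 July 2005.
Expiry of referenced patent TU-682656:
  Base: filing + 18 years → 12 March 2004.
Terminal disclaimer: TU-965789 expires on the earlier of 3 July 2005 and 12 March 2004.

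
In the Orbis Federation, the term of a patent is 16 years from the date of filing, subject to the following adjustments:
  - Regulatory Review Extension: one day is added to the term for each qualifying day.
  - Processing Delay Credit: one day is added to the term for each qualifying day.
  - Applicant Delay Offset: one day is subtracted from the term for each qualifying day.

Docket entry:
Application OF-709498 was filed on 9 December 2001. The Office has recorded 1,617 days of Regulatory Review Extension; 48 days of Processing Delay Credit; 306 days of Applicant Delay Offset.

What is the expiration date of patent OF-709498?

Base term: filing date + 16 years → 9 December 2017.
Regulatory Review Extension: +1617 days → 14 May 2022.
Processing Delay Credit: +48 days → 1 July 2022.
Applicant Delay Offset: −306 days → 29 August 2021.

August 29, 2021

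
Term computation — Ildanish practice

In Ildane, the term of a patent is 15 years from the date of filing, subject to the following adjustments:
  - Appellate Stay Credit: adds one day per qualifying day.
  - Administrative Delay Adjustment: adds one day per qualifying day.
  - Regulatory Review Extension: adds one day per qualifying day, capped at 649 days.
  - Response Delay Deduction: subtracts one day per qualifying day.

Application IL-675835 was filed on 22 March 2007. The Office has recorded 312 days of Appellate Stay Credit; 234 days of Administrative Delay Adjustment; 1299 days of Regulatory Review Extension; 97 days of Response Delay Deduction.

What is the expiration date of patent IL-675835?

Base term: filing date + 15 years → 22 March 2022.
Appellate Stay Credit: +312 days → 28 January 2023.
Administrative Delay Adjustment: +234 days → 19 September 2023.
Regulatory Review Extension: 1299 days claimed exceeds the 649-day cap, so +649 days → 29 June 2025.
Response Delay Deduction: −97 days → 24 March 2025.

March 24, 2025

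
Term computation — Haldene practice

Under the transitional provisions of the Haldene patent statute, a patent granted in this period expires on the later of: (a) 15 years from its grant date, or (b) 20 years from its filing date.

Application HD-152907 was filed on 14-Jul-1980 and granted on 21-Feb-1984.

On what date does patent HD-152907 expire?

(a) grant + 15 years → 21 February 1999.
(b) filing + 20 years → 14 July 2000.
Later of the two: 14 July 2000.

July 14, 2000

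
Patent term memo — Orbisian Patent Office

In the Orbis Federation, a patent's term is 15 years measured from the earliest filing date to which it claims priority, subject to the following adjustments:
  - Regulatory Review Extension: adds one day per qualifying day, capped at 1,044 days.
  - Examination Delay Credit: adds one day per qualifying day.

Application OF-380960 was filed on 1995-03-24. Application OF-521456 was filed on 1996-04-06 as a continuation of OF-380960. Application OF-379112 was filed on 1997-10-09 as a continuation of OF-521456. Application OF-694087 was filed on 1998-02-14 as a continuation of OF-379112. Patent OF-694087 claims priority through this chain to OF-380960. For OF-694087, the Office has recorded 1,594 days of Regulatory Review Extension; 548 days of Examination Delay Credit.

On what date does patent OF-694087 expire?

August 2, 2014

Earliest priority filing: 24 March 1995.
Base term: 24 March 1995 + 15 years → 24 March 2010.
Regulatory Review Extension: 1594 days claimed exceeds the 1044-day cap, so +1044 days → 31 January 2013.
Examination Delay Credit: +548 days → 2 August 2014.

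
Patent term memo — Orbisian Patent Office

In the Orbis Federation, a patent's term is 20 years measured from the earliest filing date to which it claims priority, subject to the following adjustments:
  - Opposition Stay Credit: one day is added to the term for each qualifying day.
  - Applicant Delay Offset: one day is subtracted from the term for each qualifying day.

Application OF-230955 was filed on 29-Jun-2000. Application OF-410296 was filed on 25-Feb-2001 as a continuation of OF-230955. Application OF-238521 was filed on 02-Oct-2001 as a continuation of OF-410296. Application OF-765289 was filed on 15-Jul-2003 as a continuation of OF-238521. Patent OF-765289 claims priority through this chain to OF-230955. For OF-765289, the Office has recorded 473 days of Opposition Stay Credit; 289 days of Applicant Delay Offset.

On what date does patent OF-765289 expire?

Earliest priority filing: 29 June 2000.
Base term: 29 June 2000 + 20 years → 29 June 2020.
Opposition Stay Credit: +473 days → 15 October 2021.
Applicant Delay Offset: −289 days → 30 December 2020.

December 30, 2020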